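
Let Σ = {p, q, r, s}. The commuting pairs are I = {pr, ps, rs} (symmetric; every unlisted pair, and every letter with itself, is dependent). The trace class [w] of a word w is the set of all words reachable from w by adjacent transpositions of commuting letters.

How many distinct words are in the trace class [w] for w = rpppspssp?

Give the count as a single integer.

504

#0=r has no predecessor
#1=p has no predecessor
#2=p depends on [1:p]
#3=p depends on [2:p]
#4=s has no predecessor
#5=p depends on [3:p]
#6=s depends on [4:s]
#7=s depends on [6:s]
#8=p depends on [5:p]
sources: [0:r, 1:p, 4:s]
N(rest) = Σ N(rest − s) over sources s of rest; N(one piece) = 1:
  size 1 → [0]=1  [7]=1  [8]=1
  size 2 → [0,7]=2  [0,8]=2  [5,8]=1  [6,7]=1  [7,8]=2
  size 3 → [0,5,8]=3  [0,6,7]=3  [0,7,8]=6  [3,5,8]=1  [4,6,7]=1  [5,7,8]=3  [6,7,8]=3
  size 4 → [0,3,5,8]=4  [0,4,6,7]=4  [0,5,7,8]=12  [0,6,7,8]=12  [2,3,5,8]=1  [3,5,7,8]=4  [4,6,7,8]=4  [5,6,7,8]=6
  size 5 → [0,2,3,5,8]=5  [0,3,5,7,8]=20  [0,4,6,7,8]=20  [0,5,6,7,8]=30  [1,2,3,5,8]=1  [2,3,5,7,8]=5  [3,5,6,7,8]=10  [4,5,6,7,8]=10
  size 6 → [0,1,2,3,5,8]=6  [0,2,3,5,7,8]=30  [0,3,5,6,7,8]=60  [0,4,5,6,7,8]=60  [1,2,3,5,7,8]=6  [2,3,5,6,7,8]=15  [3,4,5,6,7,8]=20
  size 7 → [0,1,2,3,5,7,8]=42  [0,2,3,5,6,7,8]=105  [0,3,4,5,6,7,8]=140  [1,2,3,5,6,7,8]=21  [2,3,4,5,6,7,8]=35
  first=0(r) contributes 56
  first=1(p) contributes 280
  first=4(s) contributes 168
|[w]| = 504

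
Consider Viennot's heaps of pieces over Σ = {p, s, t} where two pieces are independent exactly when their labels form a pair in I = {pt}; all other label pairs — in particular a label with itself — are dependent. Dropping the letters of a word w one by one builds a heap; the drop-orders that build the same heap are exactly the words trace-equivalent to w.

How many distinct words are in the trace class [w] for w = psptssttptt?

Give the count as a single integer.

0(p) covers ∅
1(s) covers 0:p
2(p) covers 1:s
3(t) covers 1:s
4(s) covers 2:p, 3:t
5(s) covers 4:s
6(t) covers 5:s
7(t) covers 6:t
8(p) covers 5:s
9(t) covers 7:t
10(t) covers 9:t
floor of heap: 0:p
completions by unplaced set U, small U first (add the entries for U minus each lowest piece of U):
  |U|=1: {8}:1  {10}:1
  |U|=2: {8,10}:2  {9,10}:1
  |U|=3: {7,9,10}:1  {8,9,10}:3
  |U|=4: {6,7,9,10}:1  {7,8,9,10}:4
  |U|=5: {6,7,8,9,10}:5
  |U|=6: {5,6,7,8,9,10}:5
  |U|=7: {4,5,6,7,8,9,10}:5
  |U|=8: {2,4,5,6,7,8,9,10}:5  {3,4,5,6,7,8,9,10}:5
  |U|=9: {2,3,4,5,6,7,8,9,10}:10
  start at 0(p): 10

10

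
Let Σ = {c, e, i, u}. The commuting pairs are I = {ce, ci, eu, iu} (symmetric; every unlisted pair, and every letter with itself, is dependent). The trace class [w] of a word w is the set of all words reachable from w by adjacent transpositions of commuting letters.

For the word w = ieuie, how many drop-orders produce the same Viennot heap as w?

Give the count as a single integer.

5

#0=i has no predecessor
#1=e depends on [0:i]
#2=u has no predecessor
#3=i depends on [1:e]
#4=e depends on [3:i]
sources: [0:i, 2:u]
N(rest) = Σ N(rest − s) over sources s of rest; N(one piece) = 1:
  size 1 → [2]=1  [4]=1
  size 2 → [2,4]=2  [3,4]=1
  size 3 → [1,3,4]=1  [2,3,4]=3
  first=0(i) contributes 4
  first=2(u) contributes 1
|[w]| = 5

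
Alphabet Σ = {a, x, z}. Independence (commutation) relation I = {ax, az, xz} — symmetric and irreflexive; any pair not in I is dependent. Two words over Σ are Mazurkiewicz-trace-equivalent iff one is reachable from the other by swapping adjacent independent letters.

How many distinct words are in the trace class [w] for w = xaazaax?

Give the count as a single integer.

105

piece 0:x — minimal
piece 1:a — minimal
piece 2:a rests on {1:a}
piece 3:z — minimal
piece 4:a rests on {2:a}
piece 5:a rests on {4:a}
piece 6:x rests on {0:x}
minimal pieces: {0:x, 1:a, 3:z}
ways to finish when only these pieces remain (= sum over removing one remaining piece with nothing left below it):
  1 left: {3}→1  {5}→1  {6}→1
  2 left: {0,6}→1  {3,5}→2  {3,6}→2  {4,5}→1  {5,6}→2
  3 left: {0,3,6}→3  {0,5,6}→3  {2,4,5}→1  {3,4,5}→3  {3,5,6}→6  {4,5,6}→3
  4 left: {0,3,5,6}→12  {0,4,5,6}→6  {1,2,4,5}→1  {2,3,4,5}→4  {2,4,5,6}→4  {3,4,5,6}→12
  5 left: {0,2,4,5,6}→10  {0,3,4,5,6}→30  {1,2,3,4,5}→5  {1,2,4,5,6}→5  {2,3,4,5,6}→20
  placing 0:x first → 30 extensions
  placing 1:a first → 60 extensions
  placing 3:z first → 15 extensions
total linear extensions = 105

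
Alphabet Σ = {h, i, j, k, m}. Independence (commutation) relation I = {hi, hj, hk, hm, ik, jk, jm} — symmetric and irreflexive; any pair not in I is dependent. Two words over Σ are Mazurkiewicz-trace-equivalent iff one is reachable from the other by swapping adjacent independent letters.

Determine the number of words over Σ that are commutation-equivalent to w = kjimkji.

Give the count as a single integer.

17

0(k) covers ∅
1(j) covers ∅
2(i) covers 1:j
3(m) covers 0:k, 2:i
4(k) covers 3:m
5(j) covers 2:i
6(i) covers 3:m, 5:j
floor of heap: 0:k, 1:j
completions by unplaced set U, small U first (add the entries for U minus each lowest piece of U):
  |U|=1: {4}:1  {6}:1
  |U|=2: {4,6}:2  {5,6}:1
  |U|=3: {3,4,6}:2  {4,5,6}:3
  |U|=4: {0,3,4,6}:2  {3,4,5,6}:5
  |U|=5: {0,3,4,5,6}:7  {2,3,4,5,6}:5
  start at 0(k): 5
  start at 1(j): 12
sum over floor = 17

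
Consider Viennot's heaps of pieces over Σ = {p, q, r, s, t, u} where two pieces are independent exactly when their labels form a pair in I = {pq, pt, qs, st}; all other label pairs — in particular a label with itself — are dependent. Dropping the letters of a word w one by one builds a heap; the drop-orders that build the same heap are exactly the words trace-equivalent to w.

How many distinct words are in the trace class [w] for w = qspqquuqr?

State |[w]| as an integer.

#0=q has no predecessor
#1=s has no predecessor
#2=p depends on [1:s]
#3=q depends on [0:q]
#4=q depends on [3:q]
#5=u depends on [2:p, 4:q]
#6=u depends on [5:u]
#7=q depends on [6:u]
#8=r depends on [7:q]
sources: [0:q, 1:s]
N(rest) = Σ N(rest − s) over sources s of rest; N(one piece) = 1:
  size 1 → [8]=1
  size 2 → [7,8]=1
  size 3 → [6,7,8]=1
  size 4 → [5,6,7,8]=1
  size 5 → [2,5,6,7,8]=1  [4,5,6,7,8]=1
  size 6 → [1,2,5,6,7,8]=1  [2,4,5,6,7,8]=2  [3,4,5,6,7,8]=1
  size 7 → [0,3,4,5,6,7,8]=1  [1,2,4,5,6,7,8]=3  [2,3,4,5,6,7,8]=3
  first=0(q) contributes 6
  first=1(s) contributes 4
|[w]| = 10

10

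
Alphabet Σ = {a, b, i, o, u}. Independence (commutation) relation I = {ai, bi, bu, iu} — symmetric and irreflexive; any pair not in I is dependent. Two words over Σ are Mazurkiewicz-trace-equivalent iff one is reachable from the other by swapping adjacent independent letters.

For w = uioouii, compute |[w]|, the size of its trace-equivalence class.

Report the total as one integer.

6

piece 0:u — minimal
piece 1:i — minimal
piece 2:o rests on {0:u, 1:i}
piece 3:o rests on {2:o}
piece 4:u rests on {3:o}
piece 5:i rests on {3:o}
piece 6:i rests on {5:i}
minimal pieces: {0:u, 1:i}
ways to finish when only these pieces remain (= sum over removing one remaining piece with nothing left below it):
  1 left: {4}→1  {6}→1
  2 left: {4,6}→2  {5,6}→1
  3 left: {4,5,6}→3
  4 left: {3,4,5,6}→3
  5 left: {2,3,4,5,6}→3
  placing 0:u first → 3 extensions
  placing 1:i first → 3 extensions
total linear extensions = 6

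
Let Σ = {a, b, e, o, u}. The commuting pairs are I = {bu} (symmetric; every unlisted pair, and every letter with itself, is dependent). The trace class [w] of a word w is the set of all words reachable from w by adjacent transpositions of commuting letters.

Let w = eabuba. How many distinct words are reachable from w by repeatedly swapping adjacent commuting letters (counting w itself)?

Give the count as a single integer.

3

0(e) covers ∅
1(a) covers 0:e
2(b) covers 1:a
3(u) covers 1:a
4(b) covers 2:b
5(a) covers 3:u, 4:b
floor of heap: 0:e
completions by unplaced set U, small U first (add the entries for U minus each lowest piece of U):
  |U|=1: {5}:1
  |U|=2: {3,5}:1  {4,5}:1
  |U|=3: {2,4,5}:1  {3,4,5}:2
  |U|=4: {2,3,4,5}:3
  start at 0(e): 3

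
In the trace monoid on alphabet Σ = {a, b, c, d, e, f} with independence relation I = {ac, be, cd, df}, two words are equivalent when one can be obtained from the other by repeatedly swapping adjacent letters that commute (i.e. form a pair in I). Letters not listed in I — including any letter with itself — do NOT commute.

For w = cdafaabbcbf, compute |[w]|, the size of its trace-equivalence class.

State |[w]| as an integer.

0(c) covers ∅
1(d) covers ∅
2(a) covers 1:d
3(f) covers 0:c, 2:a
4(a) covers 3:f
5(a) covers 4:a
6(b) covers 5:a
7(b) covers 6:b
8(c) covers 7:b
9(b) covers 8:c
10(f) covers 9:b
floor of heap: 0:c, 1:d
completions by unplaced set U, small U first (add the entries for U minus each lowest piece of U):
  |U|=1: {10}:1
  |U|=2: {9,10}:1
  |U|=3: {8,9,10}:1
  |U|=4: {7,8,9,10}:1
  |U|=5: {6,7,8,9,10}:1
  |U|=6: {5,6,7,8,9,10}:1
  |U|=7: {4,5,6,7,8,9,10}:1
  |U|=8: {3,4,5,6,7,8,9,10}:1
  |U|=9: {0,3,4,5,6,7,8,9,10}:1  {2,3,4,5,6,7,8,9,10}:1
  start at 0(c): 1
  start at 1(d): 2
sum over floor = 3

3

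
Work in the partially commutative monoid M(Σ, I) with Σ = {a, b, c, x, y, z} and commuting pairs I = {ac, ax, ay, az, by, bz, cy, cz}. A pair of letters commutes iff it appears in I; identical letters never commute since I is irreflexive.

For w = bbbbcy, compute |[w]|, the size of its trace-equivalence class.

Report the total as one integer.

6

drop 0:b onto floor
drop 1:b onto {0:b}
drop 2:b onto {1:b}
drop 3:b onto {2:b}
drop 4:c onto {3:b}
drop 5:y onto floor
ground layer = {0:b, 5:y}
drop-orders for the pieces not yet dropped (sum over which currently-grounded one goes next):
  1 to go: {4} 1  {5} 1
  2 to go: {3,4} 1  {4,5} 2
  3 to go: {2,3,4} 1  {3,4,5} 3
  4 to go: {1,2,3,4} 1  {2,3,4,5} 4
  if 0:b drops first: 5 orders
  if 5:y drops first: 1 orders
heap linearizations: 6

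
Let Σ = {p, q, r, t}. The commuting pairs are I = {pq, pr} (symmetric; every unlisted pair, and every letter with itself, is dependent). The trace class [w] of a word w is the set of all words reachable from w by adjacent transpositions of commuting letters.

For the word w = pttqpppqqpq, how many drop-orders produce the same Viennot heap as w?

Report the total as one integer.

0(p) covers ∅
1(t) covers 0:p
2(t) covers 1:t
3(q) covers 2:t
4(p) covers 2:t
5(p) covers 4:p
6(p) covers 5:p
7(q) covers 3:q
8(q) covers 7:q
9(p) covers 6:p
10(q) covers 8:q
floor of heap: 0:p
completions by unplaced set U, small U first (add the entries for U minus each lowest piece of U):
  |U|=1: {9}:1  {10}:1
  |U|=2: {6,9}:1  {8,10}:1  {9,10}:2
  |U|=3: {5,6,9}:1  {6,9,10}:3  {7,8,10}:1  {8,9,10}:3
  |U|=4: {3,7,8,10}:1  {4,5,6,9}:1  {5,6,9,10}:4  {6,8,9,10}:6  {7,8,9,10}:4
  |U|=5: {3,7,8,9,10}:5  {4,5,6,9,10}:5  {5,6,8,9,10}:10  {6,7,8,9,10}:10
  |U|=6: {3,6,7,8,9,10}:15  {4,5,6,8,9,10}:15  {5,6,7,8,9,10}:20
  |U|=7: {3,5,6,7,8,9,10}:35  {4,5,6,7,8,9,10}:35
  |U|=8: {3,4,5,6,7,8,9,10}:70
  |U|=9: {2,3,4,5,6,7,8,9,10}:70
  start at 0(p): 70

70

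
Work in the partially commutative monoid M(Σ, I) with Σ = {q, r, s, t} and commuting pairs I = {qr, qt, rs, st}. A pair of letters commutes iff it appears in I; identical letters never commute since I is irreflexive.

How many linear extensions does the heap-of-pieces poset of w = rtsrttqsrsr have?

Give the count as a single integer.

330

drop 0:r onto floor
drop 1:t onto {0:r}
drop 2:s onto floor
drop 3:r onto {1:t}
drop 4:t onto {3:r}
drop 5:t onto {4:t}
drop 6:q onto {2:s}
drop 7:s onto {6:q}
drop 8:r onto {5:t}
drop 9:s onto {7:s}
drop 10:r onto {8:r}
ground layer = {0:r, 2:s}
drop-orders for the pieces not yet dropped (sum over which currently-grounded one goes next):
  1 to go: {9} 1  {10} 1
  2 to go: {7,9} 1  {8,10} 1  {9,10} 2
  3 to go: {5,8,10} 1  {6,7,9} 1  {7,9,10} 3  {8,9,10} 3
  4 to go: {2,6,7,9} 1  {4,5,8,10} 1  {5,8,9,10} 4  {6,7,9,10} 4  {7,8,9,10} 6
  5 to go: {2,6,7,9,10} 5  {3,4,5,8,10} 1  {4,5,8,9,10} 5  {5,7,8,9,10} 10  {6,7,8,9,10} 10
  6 to go: {1,3,4,5,8,10} 1  {2,6,7,8,9,10} 15  {3,4,5,8,9,10} 6  {4,5,7,8,9,10} 15  {5,6,7,8,9,10} 20
  7 to go: {0,1,3,4,5,8,10} 1  {1,3,4,5,8,9,10} 7  {2,5,6,7,8,9,10} 35  {3,4,5,7,8,9,10} 21  {4,5,6,7,8,9,10} 35
  8 to go: {0,1,3,4,5,8,9,10} 8  {1,3,4,5,7,8,9,10} 28  {2,4,5,6,7,8,9,10} 70  {3,4,5,6,7,8,9,10} 56
  9 to go: {0,1,3,4,5,7,8,9,10} 36  {1,3,4,5,6,7,8,9,10} 84  {2,3,4,5,6,7,8,9,10} 126
  if 0:r drops first: 210 orders
  if 2:s drops first: 120 orders
heap linearizations: 330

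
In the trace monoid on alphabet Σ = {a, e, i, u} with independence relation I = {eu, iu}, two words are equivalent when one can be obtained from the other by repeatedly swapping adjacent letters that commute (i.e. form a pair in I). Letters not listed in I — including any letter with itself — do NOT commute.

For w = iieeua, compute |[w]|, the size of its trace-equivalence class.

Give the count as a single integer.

piece 0:i — minimal
piece 1:i rests on {0:i}
piece 2:e rests on {1:i}
piece 3:e rests on {2:e}
piece 4:u — minimal
piece 5:a rests on {3:e, 4:u}
minimal pieces: {0:i, 4:u}
ways to finish when only these pieces remain (= sum over removing one remaining piece with nothing left below it):
  1 left: {5}→1
  2 left: {3,5}→1  {4,5}→1
  3 left: {2,3,5}→1  {3,4,5}→2
  4 left: {1,2,3,5}→1  {2,3,4,5}→3
  placing 0:i first → 4 extensions
  placing 4:u first → 1 extensions
total linear extensions = 5

5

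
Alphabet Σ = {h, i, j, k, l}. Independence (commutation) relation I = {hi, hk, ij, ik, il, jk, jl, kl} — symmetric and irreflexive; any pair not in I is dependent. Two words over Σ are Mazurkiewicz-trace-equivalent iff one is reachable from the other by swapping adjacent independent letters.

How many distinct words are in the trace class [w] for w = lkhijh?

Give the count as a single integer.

30

piece 0:l — minimal
piece 1:k — minimal
piece 2:h rests on {0:l}
piece 3:i — minimal
piece 4:j rests on {2:h}
piece 5:h rests on {4:j}
minimal pieces: {0:l, 1:k, 3:i}
ways to finish when only these pieces remain (= sum over removing one remaining piece with nothing left below it):
  1 left: {1}→1  {3}→1  {5}→1
  2 left: {1,3}→2  {1,5}→2  {3,5}→2  {4,5}→1
  3 left: {1,3,5}→6  {1,4,5}→3  {2,4,5}→1  {3,4,5}→3
  4 left: {0,2,4,5}→1  {1,2,4,5}→4  {1,3,4,5}→12  {2,3,4,5}→4
  placing 0:l first → 20 extensions
  placing 1:k first → 5 extensions
  placing 3:i first → 5 extensions
total linear extensions = 30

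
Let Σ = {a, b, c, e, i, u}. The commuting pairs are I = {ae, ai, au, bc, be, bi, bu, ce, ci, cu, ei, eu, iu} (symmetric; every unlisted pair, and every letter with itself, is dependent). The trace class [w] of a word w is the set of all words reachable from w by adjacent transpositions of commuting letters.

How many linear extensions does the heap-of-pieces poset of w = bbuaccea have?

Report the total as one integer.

56

#0=b has no predecessor
#1=b depends on [0:b]
#2=u has no predecessor
#3=a depends on [1:b]
#4=c depends on [3:a]
#5=c depends on [4:c]
#6=e has no predecessor
#7=a depends on [5:c]
sources: [0:b, 2:u, 6:e]
N(rest) = Σ N(rest − s) over sources s of rest; N(one piece) = 1:
  size 1 → [2]=1  [6]=1  [7]=1
  size 2 → [2,6]=2  [2,7]=2  [5,7]=1  [6,7]=2
  size 3 → [2,5,7]=3  [2,6,7]=6  [4,5,7]=1  [5,6,7]=3
  size 4 → [2,4,5,7]=4  [2,5,6,7]=12  [3,4,5,7]=1  [4,5,6,7]=4
  size 5 → [1,3,4,5,7]=1  [2,3,4,5,7]=5  [2,4,5,6,7]=20  [3,4,5,6,7]=5
  size 6 → [0,1,3,4,5,7]=1  [1,2,3,4,5,7]=6  [1,3,4,5,6,7]=6  [2,3,4,5,6,7]=30
  first=0(b) contributes 42
  first=2(u) contributes 7
  first=6(e) contributes 7
|[w]| = 56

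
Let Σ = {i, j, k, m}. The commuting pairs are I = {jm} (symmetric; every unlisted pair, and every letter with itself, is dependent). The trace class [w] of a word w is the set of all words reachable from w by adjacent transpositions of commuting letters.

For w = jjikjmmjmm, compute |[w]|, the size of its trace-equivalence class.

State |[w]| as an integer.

piece 0:j — minimal
piece 1:j rests on {0:j}
piece 2:i rests on {1:j}
piece 3:k rests on {2:i}
piece 4:j rests on {3:k}
piece 5:m rests on {3:k}
piece 6:m rests on {5:m}
piece 7:j rests on {4:j}
piece 8:m rests on {6:m}
piece 9:m rests on {8:m}
minimal pieces: {0:j}
ways to finish when only these pieces remain (= sum over removing one remaining piece with nothing left below it):
  1 left: {7}→1  {9}→1
  2 left: {4,7}→1  {7,9}→2  {8,9}→1
  3 left: {4,7,9}→3  {6,8,9}→1  {7,8,9}→3
  4 left: {4,7,8,9}→6  {5,6,8,9}→1  {6,7,8,9}→4
  5 left: {4,6,7,8,9}→10  {5,6,7,8,9}→5
  6 left: {4,5,6,7,8,9}→15
  7 left: {3,4,5,6,7,8,9}→15
  8 left: {2,3,4,5,6,7,8,9}→15
  placing 0:j first → 15 extensions

15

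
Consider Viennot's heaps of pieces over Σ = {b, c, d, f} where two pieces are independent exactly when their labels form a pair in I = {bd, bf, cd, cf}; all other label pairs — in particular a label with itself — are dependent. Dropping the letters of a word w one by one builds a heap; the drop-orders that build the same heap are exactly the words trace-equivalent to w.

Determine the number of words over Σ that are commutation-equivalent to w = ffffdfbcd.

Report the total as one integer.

#0=f has no predecessor
#1=f depends on [0:f]
#2=f depends on [1:f]
#3=f depends on [2:f]
#4=d depends on [3:f]
#5=f depends on [4:d]
#6=b has no predecessor
#7=c depends on [6:b]
#8=d depends on [5:f]
sources: [0:f, 6:b]
N(rest) = Σ N(rest − s) over sources s of rest; N(one piece) = 1:
  size 1 → [7]=1  [8]=1
  size 2 → [5,8]=1  [6,7]=1  [7,8]=2
  size 3 → [4,5,8]=1  [5,7,8]=3  [6,7,8]=3
  size 4 → [3,4,5,8]=1  [4,5,7,8]=4  [5,6,7,8]=6
  size 5 → [2,3,4,5,8]=1  [3,4,5,7,8]=5  [4,5,6,7,8]=10
  size 6 → [1,2,3,4,5,8]=1  [2,3,4,5,7,8]=6  [3,4,5,6,7,8]=15
  size 7 → [0,1,2,3,4,5,8]=1  [1,2,3,4,5,7,8]=7  [2,3,4,5,6,7,8]=21
  first=0(f) contributes 28
  first=6(b) contributes 8
|[w]| = 36

36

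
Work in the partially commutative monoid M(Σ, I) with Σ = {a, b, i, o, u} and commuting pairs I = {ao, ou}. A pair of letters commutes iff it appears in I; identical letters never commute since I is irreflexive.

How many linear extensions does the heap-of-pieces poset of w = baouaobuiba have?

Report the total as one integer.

drop 0:b onto floor
drop 1:a onto {0:b}
drop 2:o onto {0:b}
drop 3:u onto {1:a}
drop 4:a onto {3:u}
drop 5:o onto {2:o}
drop 6:b onto {4:a, 5:o}
drop 7:u onto {6:b}
drop 8:i onto {7:u}
drop 9:b onto {8:i}
drop 10:a onto {9:b}
ground layer = {0:b}
drop-orders for the pieces not yet dropped (sum over which currently-grounded one goes next):
  1 to go: {10} 1
  2 to go: {9,10} 1
  3 to go: {8,9,10} 1
  4 to go: {7,8,9,10} 1
  5 to go: {6,7,8,9,10} 1
  6 to go: {4,6,7,8,9,10} 1  {5,6,7,8,9,10} 1
  7 to go: {2,5,6,7,8,9,10} 1  {3,4,6,7,8,9,10} 1  {4,5,6,7,8,9,10} 2
  8 to go: {1,3,4,6,7,8,9,10} 1  {2,4,5,6,7,8,9,10} 3  {3,4,5,6,7,8,9,10} 3
  9 to go: {1,3,4,5,6,7,8,9,10} 4  {2,3,4,5,6,7,8,9,10} 6
  if 0:b drops first: 10 orders

10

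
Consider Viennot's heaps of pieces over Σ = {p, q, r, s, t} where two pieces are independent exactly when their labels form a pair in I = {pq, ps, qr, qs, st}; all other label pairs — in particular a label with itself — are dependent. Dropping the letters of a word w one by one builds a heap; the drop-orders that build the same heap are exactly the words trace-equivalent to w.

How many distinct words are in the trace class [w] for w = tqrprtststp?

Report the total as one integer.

0(t) covers ∅
1(q) covers 0:t
2(r) covers 0:t
3(p) covers 2:r
4(r) covers 3:p
5(t) covers 1:q, 4:r
6(s) covers 4:r
7(t) covers 5:t
8(s) covers 6:s
9(t) covers 7:t
10(p) covers 9:t
floor of heap: 0:t
completions by unplaced set U, small U first (add the entries for U minus each lowest piece of U):
  |U|=1: {8}:1  {10}:1
  |U|=2: {6,8}:1  {8,10}:2  {9,10}:1
  |U|=3: {6,8,10}:3  {7,9,10}:1  {8,9,10}:3
  |U|=4: {5,7,9,10}:1  {6,8,9,10}:6  {7,8,9,10}:4
  |U|=5: {1,5,7,9,10}:1  {5,7,8,9,10}:5  {6,7,8,9,10}:10
  |U|=6: {1,5,7,8,9,10}:6  {5,6,7,8,9,10}:15
  |U|=7: {1,5,6,7,8,9,10}:21  {4,5,6,7,8,9,10}:15
  |U|=8: {1,4,5,6,7,8,9,10}:36  {3,4,5,6,7,8,9,10}:15
  |U|=9: {1,3,4,5,6,7,8,9,10}:51  {2,3,4,5,6,7,8,9,10}:15
  start at 0(t): 66

66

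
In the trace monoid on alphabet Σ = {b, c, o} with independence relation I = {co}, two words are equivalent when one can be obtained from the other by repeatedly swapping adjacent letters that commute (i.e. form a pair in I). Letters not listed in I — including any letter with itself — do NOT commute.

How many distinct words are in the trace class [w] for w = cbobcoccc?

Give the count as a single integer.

5

piece 0:c — minimal
piece 1:b rests on {0:c}
piece 2:o rests on {1:b}
piece 3:b rests on {2:o}
piece 4:c rests on {3:b}
piece 5:o rests on {3:b}
piece 6:c rests on {4:c}
piece 7:c rests on {6:c}
piece 8:c rests on {7:c}
minimal pieces: {0:c}
ways to finish when only these pieces remain (= sum over removing one remaining piece with nothing left below it):
  1 left: {5}→1  {8}→1
  2 left: {5,8}→2  {7,8}→1
  3 left: {5,7,8}→3  {6,7,8}→1
  4 left: {4,6,7,8}→1  {5,6,7,8}→4
  5 left: {4,5,6,7,8}→5
  6 left: {3,4,5,6,7,8}→5
  7 left: {2,3,4,5,6,7,8}→5
  placing 0:c first → 5 extensions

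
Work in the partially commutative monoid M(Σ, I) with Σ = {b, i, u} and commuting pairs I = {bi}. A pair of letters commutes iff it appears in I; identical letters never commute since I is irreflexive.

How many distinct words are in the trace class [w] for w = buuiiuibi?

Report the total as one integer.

3

drop 0:b onto floor
drop 1:u onto {0:b}
drop 2:u onto {1:u}
drop 3:i onto {2:u}
drop 4:i onto {3:i}
drop 5:u onto {4:i}
drop 6:i onto {5:u}
drop 7:b onto {5:u}
drop 8:i onto {6:i}
ground layer = {0:b}
drop-orders for the pieces not yet dropped (sum over which currently-grounded one goes next):
  1 to go: {7} 1  {8} 1
  2 to go: {6,8} 1  {7,8} 2
  3 to go: {6,7,8} 3
  4 to go: {5,6,7,8} 3
  5 to go: {4,5,6,7,8} 3
  6 to go: {3,4,5,6,7,8} 3
  7 to go: {2,3,4,5,6,7,8} 3
  if 0:b drops first: 3 orders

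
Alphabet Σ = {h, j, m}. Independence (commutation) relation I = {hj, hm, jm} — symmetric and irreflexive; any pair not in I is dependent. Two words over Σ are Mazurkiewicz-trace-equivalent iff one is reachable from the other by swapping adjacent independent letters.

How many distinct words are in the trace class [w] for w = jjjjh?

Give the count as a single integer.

5

#0=j has no predecessor
#1=j depends on [0:j]
#2=j depends on [1:j]
#3=j depends on [2:j]
#4=h has no predecessor
sources: [0:j, 4:h]
N(rest) = Σ N(rest − s) over sources s of rest; N(one piece) = 1:
  size 1 → [3]=1  [4]=1
  size 2 → [2,3]=1  [3,4]=2
  size 3 → [1,2,3]=1  [2,3,4]=3
  first=0(j) contributes 4
  first=4(h) contributes 1
|[w]| = 5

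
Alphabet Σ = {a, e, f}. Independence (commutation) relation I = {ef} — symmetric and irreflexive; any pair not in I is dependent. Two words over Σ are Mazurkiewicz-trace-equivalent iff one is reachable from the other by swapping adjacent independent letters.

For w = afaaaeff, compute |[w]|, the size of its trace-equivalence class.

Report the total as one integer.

drop 0:a onto floor
drop 1:f onto {0:a}
drop 2:a onto {1:f}
drop 3:a onto {2:a}
drop 4:a onto {3:a}
drop 5:e onto {4:a}
drop 6:f onto {4:a}
drop 7:f onto {6:f}
ground layer = {0:a}
drop-orders for the pieces not yet dropped (sum over which currently-grounded one goes next):
  1 to go: {5} 1  {7} 1
  2 to go: {5,7} 2  {6,7} 1
  3 to go: {5,6,7} 3
  4 to go: {4,5,6,7} 3
  5 to go: {3,4,5,6,7} 3
  6 to go: {2,3,4,5,6,7} 3
  if 0:a drops first: 3 orders

3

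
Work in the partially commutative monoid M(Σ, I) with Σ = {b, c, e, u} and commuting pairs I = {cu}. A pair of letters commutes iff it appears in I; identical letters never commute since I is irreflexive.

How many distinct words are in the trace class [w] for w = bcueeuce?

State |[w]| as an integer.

#0=b has no predecessor
#1=c depends on [0:b]
#2=u depends on [0:b]
#3=e depends on [1:c, 2:u]
#4=e depends on [3:e]
#5=u depends on [4:e]
#6=c depends on [4:e]
#7=e depends on [5:u, 6:c]
sources: [0:b]
N(rest) = Σ N(rest − s) over sources s of rest; N(one piece) = 1:
  size 1 → [7]=1
  size 2 → [5,7]=1  [6,7]=1
  size 3 → [5,6,7]=2
  size 4 → [4,5,6,7]=2
  size 5 → [3,4,5,6,7]=2
  size 6 → [1,3,4,5,6,7]=2  [2,3,4,5,6,7]=2
  first=0(b) contributes 4

4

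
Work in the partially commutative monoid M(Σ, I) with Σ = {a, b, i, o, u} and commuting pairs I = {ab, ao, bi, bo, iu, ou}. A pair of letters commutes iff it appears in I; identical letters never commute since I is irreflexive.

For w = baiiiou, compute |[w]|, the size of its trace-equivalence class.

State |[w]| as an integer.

20

drop 0:b onto floor
drop 1:a onto floor
drop 2:i onto {1:a}
drop 3:i onto {2:i}
drop 4:i onto {3:i}
drop 5:o onto {4:i}
drop 6:u onto {0:b, 1:a}
ground layer = {0:b, 1:a}
drop-orders for the pieces not yet dropped (sum over which currently-grounded one goes next):
  1 to go: {5} 1  {6} 1
  2 to go: {0,6} 1  {4,5} 1  {5,6} 2
  3 to go: {0,5,6} 3  {3,4,5} 1  {4,5,6} 3
  4 to go: {0,4,5,6} 6  {2,3,4,5} 1  {3,4,5,6} 4
  5 to go: {0,3,4,5,6} 10  {2,3,4,5,6} 5
  if 0:b drops first: 5 orders
  if 1:a drops first: 15 orders
heap linearizations: 20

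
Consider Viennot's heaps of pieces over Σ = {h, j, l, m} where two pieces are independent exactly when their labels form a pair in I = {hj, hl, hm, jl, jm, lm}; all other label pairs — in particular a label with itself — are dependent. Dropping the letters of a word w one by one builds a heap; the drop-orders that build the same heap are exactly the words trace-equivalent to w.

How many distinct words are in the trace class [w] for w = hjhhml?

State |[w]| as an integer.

piece 0:h — minimal
piece 1:j — minimal
piece 2:h rests on {0:h}
piece 3:h rests on {2:h}
piece 4:m — minimal
piece 5:l — minimal
minimal pieces: {0:h, 1:j, 4:m, 5:l}
ways to finish when only these pieces remain (= sum over removing one remaining piece with nothing left below it):
  1 left: {1}→1  {3}→1  {4}→1  {5}→1
  2 left: {1,3}→2  {1,4}→2  {1,5}→2  {2,3}→1  {3,4}→2  {3,5}→2  {4,5}→2
  3 left: {0,2,3}→1  {1,2,3}→3  {1,3,4}→6  {1,3,5}→6  {1,4,5}→6  {2,3,4}→3  {2,3,5}→3  {3,4,5}→6
  4 left: {0,1,2,3}→4  {0,2,3,4}→4  {0,2,3,5}→4  {1,2,3,4}→12  {1,2,3,5}→12  {1,3,4,5}→24  {2,3,4,5}→12
  placing 0:h first → 60 extensions
  placing 1:j first → 20 extensions
  placing 4:m first → 20 extensions
  placing 5:l first → 20 extensions
total linear extensions = 120

120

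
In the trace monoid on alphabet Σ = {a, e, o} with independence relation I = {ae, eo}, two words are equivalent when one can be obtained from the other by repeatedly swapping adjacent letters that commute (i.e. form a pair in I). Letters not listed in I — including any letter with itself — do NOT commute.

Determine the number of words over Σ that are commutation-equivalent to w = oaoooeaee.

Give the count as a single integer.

84

drop 0:o onto floor
drop 1:a onto {0:o}
drop 2:o onto {1:a}
drop 3:o onto {2:o}
drop 4:o onto {3:o}
drop 5:e onto floor
drop 6:a onto {4:o}
drop 7:e onto {5:e}
drop 8:e onto {7:e}
ground layer = {0:o, 5:e}
drop-orders for the pieces not yet dropped (sum over which currently-grounded one goes next):
  1 to go: {6} 1  {8} 1
  2 to go: {4,6} 1  {6,8} 2  {7,8} 1
  3 to go: {3,4,6} 1  {4,6,8} 3  {5,7,8} 1  {6,7,8} 3
  4 to go: {2,3,4,6} 1  {3,4,6,8} 4  {4,6,7,8} 6  {5,6,7,8} 4
  5 to go: {1,2,3,4,6} 1  {2,3,4,6,8} 5  {3,4,6,7,8} 10  {4,5,6,7,8} 10
  6 to go: {0,1,2,3,4,6} 1  {1,2,3,4,6,8} 6  {2,3,4,6,7,8} 15  {3,4,5,6,7,8} 20
  7 to go: {0,1,2,3,4,6,8} 7  {1,2,3,4,6,7,8} 21  {2,3,4,5,6,7,8} 35
  if 0:o drops first: 56 orders
  if 5:e drops first: 28 orders
heap linearizations: 84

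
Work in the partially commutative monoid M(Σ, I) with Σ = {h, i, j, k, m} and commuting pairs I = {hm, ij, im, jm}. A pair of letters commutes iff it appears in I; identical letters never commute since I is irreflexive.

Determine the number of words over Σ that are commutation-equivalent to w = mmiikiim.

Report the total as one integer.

18

#0=m has no predecessor
#1=m depends on [0:m]
#2=i has no predecessor
#3=i depends on [2:i]
#4=k depends on [1:m, 3:i]
#5=i depends on [4:k]
#6=i depends on [5:i]
#7=m depends on [4:k]
sources: [0:m, 2:i]
N(rest) = Σ N(rest − s) over sources s of rest; N(one piece) = 1:
  size 1 → [6]=1  [7]=1
  size 2 → [5,6]=1  [6,7]=2
  size 3 → [5,6,7]=3
  size 4 → [4,5,6,7]=3
  size 5 → [1,4,5,6,7]=3  [3,4,5,6,7]=3
  size 6 → [0,1,4,5,6,7]=3  [1,3,4,5,6,7]=6  [2,3,4,5,6,7]=3
  first=0(m) contributes 9
  first=2(i) contributes 9
|[w]| = 18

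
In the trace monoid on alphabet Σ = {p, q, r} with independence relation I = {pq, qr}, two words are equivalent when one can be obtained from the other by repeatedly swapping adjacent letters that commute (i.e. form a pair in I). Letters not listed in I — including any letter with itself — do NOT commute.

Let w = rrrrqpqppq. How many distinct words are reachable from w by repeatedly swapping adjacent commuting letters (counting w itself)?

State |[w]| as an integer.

piece 0:r — minimal
piece 1:r rests on {0:r}
piece 2:r rests on {1:r}
piece 3:r rests on {2:r}
piece 4:q — minimal
piece 5:p rests on {3:r}
piece 6:q rests on {4:q}
piece 7:p rests on {5:p}
piece 8:p rests on {7:p}
piece 9:q rests on {6:q}
minimal pieces: {0:r, 4:q}
ways to finish when only these pieces remain (= sum over removing one remaining piece with nothing left below it):
  1 left: {8}→1  {9}→1
  2 left: {6,9}→1  {7,8}→1  {8,9}→2
  3 left: {4,6,9}→1  {5,7,8}→1  {6,8,9}→3  {7,8,9}→3
  4 left: {3,5,7,8}→1  {4,6,8,9}→4  {5,7,8,9}→4  {6,7,8,9}→6
  5 left: {2,3,5,7,8}→1  {3,5,7,8,9}→5  {4,6,7,8,9}→10  {5,6,7,8,9}→10
  6 left: {1,2,3,5,7,8}→1  {2,3,5,7,8,9}→6  {3,5,6,7,8,9}→15  {4,5,6,7,8,9}→20
  7 left: {0,1,2,3,5,7,8}→1  {1,2,3,5,7,8,9}→7  {2,3,5,6,7,8,9}→21  {3,4,5,6,7,8,9}→35
  8 left: {0,1,2,3,5,7,8,9}→8  {1,2,3,5,6,7,8,9}→28  {2,3,4,5,6,7,8,9}→56
  placing 0:r first → 84 extensions
  placing 4:q first → 36 extensions
total linear extensions = 120

120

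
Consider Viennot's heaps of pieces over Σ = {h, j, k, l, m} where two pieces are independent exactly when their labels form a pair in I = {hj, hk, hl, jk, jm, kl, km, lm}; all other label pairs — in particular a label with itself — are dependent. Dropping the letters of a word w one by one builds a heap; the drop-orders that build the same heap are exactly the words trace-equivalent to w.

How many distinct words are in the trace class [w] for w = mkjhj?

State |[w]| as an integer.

30

piece 0:m — minimal
piece 1:k — minimal
piece 2:j — minimal
piece 3:h rests on {0:m}
piece 4:j rests on {2:j}
minimal pieces: {0:m, 1:k, 2:j}
ways to finish when only these pieces remain (= sum over removing one remaining piece with nothing left below it):
  1 left: {1}→1  {3}→1  {4}→1
  2 left: {0,3}→1  {1,3}→2  {1,4}→2  {2,4}→1  {3,4}→2
  3 left: {0,1,3}→3  {0,3,4}→3  {1,2,4}→3  {1,3,4}→6  {2,3,4}→3
  placing 0:m first → 12 extensions
  placing 1:k first → 6 extensions
  placing 2:j first → 12 extensions
total linear extensions = 30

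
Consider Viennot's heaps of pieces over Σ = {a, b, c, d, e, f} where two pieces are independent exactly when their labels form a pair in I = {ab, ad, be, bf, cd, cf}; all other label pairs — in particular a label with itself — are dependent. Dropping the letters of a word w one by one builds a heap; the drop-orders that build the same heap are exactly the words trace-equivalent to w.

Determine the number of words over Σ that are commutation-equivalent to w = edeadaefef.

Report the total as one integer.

3

drop 0:e onto floor
drop 1:d onto {0:e}
drop 2:e onto {1:d}
drop 3:a onto {2:e}
drop 4:d onto {2:e}
drop 5:a onto {3:a}
drop 6:e onto {4:d, 5:a}
drop 7:f onto {6:e}
drop 8:e onto {7:f}
drop 9:f onto {8:e}
ground layer = {0:e}
drop-orders for the pieces not yet dropped (sum over which currently-grounded one goes next):
  1 to go: {9} 1
  2 to go: {8,9} 1
  3 to go: {7,8,9} 1
  4 to go: {6,7,8,9} 1
  5 to go: {4,6,7,8,9} 1  {5,6,7,8,9} 1
  6 to go: {3,5,6,7,8,9} 1  {4,5,6,7,8,9} 2
  7 to go: {3,4,5,6,7,8,9} 3
  8 to go: {2,3,4,5,6,7,8,9} 3
  if 0:e drops first: 3 orders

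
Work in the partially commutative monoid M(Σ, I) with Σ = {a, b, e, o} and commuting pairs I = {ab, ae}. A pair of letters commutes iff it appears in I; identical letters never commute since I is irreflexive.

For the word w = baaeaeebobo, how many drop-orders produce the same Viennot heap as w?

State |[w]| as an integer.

piece 0:b — minimal
piece 1:a — minimal
piece 2:a rests on {1:a}
piece 3:e rests on {0:b}
piece 4:a rests on {2:a}
piece 5:e rests on {3:e}
piece 6:e rests on {5:e}
piece 7:b rests on {6:e}
piece 8:o rests on {4:a, 7:b}
piece 9:b rests on {8:o}
piece 10:o rests on {9:b}
minimal pieces: {0:b, 1:a}
ways to finish when only these pieces remain (= sum over removing one remaining piece with nothing left below it):
  1 left: {10}→1
  2 left: {9,10}→1
  3 left: {8,9,10}→1
  4 left: {4,8,9,10}→1  {7,8,9,10}→1
  5 left: {2,4,8,9,10}→1  {4,7,8,9,10}→2  {6,7,8,9,10}→1
  6 left: {1,2,4,8,9,10}→1  {2,4,7,8,9,10}→3  {4,6,7,8,9,10}→3  {5,6,7,8,9,10}→1
  7 left: {1,2,4,7,8,9,10}→4  {2,4,6,7,8,9,10}→6  {3,5,6,7,8,9,10}→1  {4,5,6,7,8,9,10}→4
  8 left: {0,3,5,6,7,8,9,10}→1  {1,2,4,6,7,8,9,10}→10  {2,4,5,6,7,8,9,10}→10  {3,4,5,6,7,8,9,10}→5
  9 left: {0,3,4,5,6,7,8,9,10}→6  {1,2,4,5,6,7,8,9,10}→20  {2,3,4,5,6,7,8,9,10}→15
  placing 0:b first → 35 extensions
  placing 1:a first → 21 extensions
total linear extensions = 56

56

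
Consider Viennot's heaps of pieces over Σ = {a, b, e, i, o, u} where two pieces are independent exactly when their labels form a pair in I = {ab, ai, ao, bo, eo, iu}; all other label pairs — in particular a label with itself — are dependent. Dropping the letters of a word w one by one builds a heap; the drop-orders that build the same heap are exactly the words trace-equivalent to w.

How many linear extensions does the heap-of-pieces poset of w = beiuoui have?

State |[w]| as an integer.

4

drop 0:b onto floor
drop 1:e onto {0:b}
drop 2:i onto {1:e}
drop 3:u onto {1:e}
drop 4:o onto {2:i, 3:u}
drop 5:u onto {4:o}
drop 6:i onto {4:o}
ground layer = {0:b}
drop-orders for the pieces not yet dropped (sum over which currently-grounded one goes next):
  1 to go: {5} 1  {6} 1
  2 to go: {5,6} 2
  3 to go: {4,5,6} 2
  4 to go: {2,4,5,6} 2  {3,4,5,6} 2
  5 to go: {2,3,4,5,6} 4
  if 0:b drops first: 4 orders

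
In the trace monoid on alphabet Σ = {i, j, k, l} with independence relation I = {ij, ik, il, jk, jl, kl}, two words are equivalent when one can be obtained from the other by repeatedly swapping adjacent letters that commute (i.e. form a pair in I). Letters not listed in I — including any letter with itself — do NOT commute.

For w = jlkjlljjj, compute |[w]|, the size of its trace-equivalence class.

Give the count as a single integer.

504

drop 0:j onto floor
drop 1:l onto floor
drop 2:k onto floor
drop 3:j onto {0:j}
drop 4:l onto {1:l}
drop 5:l onto {4:l}
drop 6:j onto {3:j}
drop 7:j onto {6:j}
drop 8:j onto {7:j}
ground layer = {0:j, 1:l, 2:k}
drop-orders for the pieces not yet dropped (sum over which currently-grounded one goes next):
  1 to go: {2} 1  {5} 1  {8} 1
  2 to go: {2,5} 2  {2,8} 2  {4,5} 1  {5,8} 2  {7,8} 1
  3 to go: {1,4,5} 1  {2,4,5} 3  {2,5,8} 6  {2,7,8} 3  {4,5,8} 3  {5,7,8} 3  {6,7,8} 1
  4 to go: {1,2,4,5} 4  {1,4,5,8} 4  {2,4,5,8} 12  {2,5,7,8} 12  {2,6,7,8} 4  {3,6,7,8} 1  {4,5,7,8} 6  {5,6,7,8} 4
  5 to go: {0,3,6,7,8} 1  {1,2,4,5,8} 20  {1,4,5,7,8} 10  {2,3,6,7,8} 5  {2,4,5,7,8} 30  {2,5,6,7,8} 20  {3,5,6,7,8} 5  {4,5,6,7,8} 10
  6 to go: {0,2,3,6,7,8} 6  {0,3,5,6,7,8} 6  {1,2,4,5,7,8} 60  {1,4,5,6,7,8} 20  {2,3,5,6,7,8} 30  {2,4,5,6,7,8} 60  {3,4,5,6,7,8} 15
  7 to go: {0,2,3,5,6,7,8} 42  {0,3,4,5,6,7,8} 21  {1,2,4,5,6,7,8} 140  {1,3,4,5,6,7,8} 35  {2,3,4,5,6,7,8} 105
  if 0:j drops first: 280 orders
  if 1:l drops first: 168 orders
  if 2:k drops first: 56 orders
heap linearizations: 504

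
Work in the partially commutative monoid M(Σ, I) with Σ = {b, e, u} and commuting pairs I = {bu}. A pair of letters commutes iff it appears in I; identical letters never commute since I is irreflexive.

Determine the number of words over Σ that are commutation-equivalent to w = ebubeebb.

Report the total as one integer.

3

drop 0:e onto floor
drop 1:b onto {0:e}
drop 2:u onto {0:e}
drop 3:b onto {1:b}
drop 4:e onto {2:u, 3:b}
drop 5:e onto {4:e}
drop 6:b onto {5:e}
drop 7:b onto {6:b}
ground layer = {0:e}
drop-orders for the pieces not yet dropped (sum over which currently-grounded one goes next):
  1 to go: {7} 1
  2 to go: {6,7} 1
  3 to go: {5,6,7} 1
  4 to go: {4,5,6,7} 1
  5 to go: {2,4,5,6,7} 1  {3,4,5,6,7} 1
  6 to go: {1,3,4,5,6,7} 1  {2,3,4,5,6,7} 2
  if 0:e drops first: 3 orders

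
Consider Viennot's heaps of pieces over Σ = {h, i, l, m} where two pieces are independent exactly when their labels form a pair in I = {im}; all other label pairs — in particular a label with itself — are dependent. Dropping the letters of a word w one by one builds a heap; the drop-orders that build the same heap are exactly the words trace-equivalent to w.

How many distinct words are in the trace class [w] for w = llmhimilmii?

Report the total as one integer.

9

piece 0:l — minimal
piece 1:l rests on {0:l}
piece 2:m rests on {1:l}
piece 3:h rests on {2:m}
piece 4:i rests on {3:h}
piece 5:m rests on {3:h}
piece 6:i rests on {4:i}
piece 7:l rests on {5:m, 6:i}
piece 8:m rests on {7:l}
piece 9:i rests on {7:l}
piece 10:i rests on {9:i}
minimal pieces: {0:l}
ways to finish when only these pieces remain (= sum over removing one remaining piece with nothing left below it):
  1 left: {8}→1  {10}→1
  2 left: {8,10}→2  {9,10}→1
  3 left: {8,9,10}→3
  4 left: {7,8,9,10}→3
  5 left: {5,7,8,9,10}→3  {6,7,8,9,10}→3
  6 left: {4,6,7,8,9,10}→3  {5,6,7,8,9,10}→6
  7 left: {4,5,6,7,8,9,10}→9
  8 left: {3,4,5,6,7,8,9,10}→9
  9 left: {2,3,4,5,6,7,8,9,10}→9
  placing 0:l first → 9 extensions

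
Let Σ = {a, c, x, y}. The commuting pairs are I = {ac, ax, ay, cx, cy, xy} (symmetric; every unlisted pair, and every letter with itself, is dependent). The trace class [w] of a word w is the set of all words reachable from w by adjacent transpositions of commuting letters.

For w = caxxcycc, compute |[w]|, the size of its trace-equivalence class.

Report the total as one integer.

piece 0:c — minimal
piece 1:a — minimal
piece 2:x — minimal
piece 3:x rests on {2:x}
piece 4:c rests on {0:c}
piece 5:y — minimal
piece 6:c rests on {4:c}
piece 7:c rests on {6:c}
minimal pieces: {0:c, 1:a, 2:x, 5:y}
ways to finish when only these pieces remain (= sum over removing one remaining piece with nothing left below it):
  1 left: {1}→1  {3}→1  {5}→1  {7}→1
  2 left: {1,3}→2  {1,5}→2  {1,7}→2  {2,3}→1  {3,5}→2  {3,7}→2  {5,7}→2  {6,7}→1
  3 left: {1,2,3}→3  {1,3,5}→6  {1,3,7}→6  {1,5,7}→6  {1,6,7}→3  {2,3,5}→3  {2,3,7}→3  {3,5,7}→6  {3,6,7}→3  {4,6,7}→1  {5,6,7}→3
  4 left: {0,4,6,7}→1  {1,2,3,5}→12  {1,2,3,7}→12  {1,3,5,7}→24  {1,3,6,7}→12  {1,4,6,7}→4  {1,5,6,7}→12  {2,3,5,7}→12  {2,3,6,7}→6  {3,4,6,7}→4  {3,5,6,7}→12  {4,5,6,7}→4
  5 left: {0,1,4,6,7}→5  {0,3,4,6,7}→5  {0,4,5,6,7}→5  {1,2,3,5,7}→60  {1,2,3,6,7}→30  {1,3,4,6,7}→20  {1,3,5,6,7}→60  {1,4,5,6,7}→20  {2,3,4,6,7}→10  {2,3,5,6,7}→30  {3,4,5,6,7}→20
  6 left: {0,1,3,4,6,7}→30  {0,1,4,5,6,7}→30  {0,2,3,4,6,7}→15  {0,3,4,5,6,7}→30  {1,2,3,4,6,7}→60  {1,2,3,5,6,7}→180  {1,3,4,5,6,7}→120  {2,3,4,5,6,7}→60
  placing 0:c first → 420 extensions
  placing 1:a first → 105 extensions
  placing 2:x first → 210 extensions
  placing 5:y first → 105 extensions
total linear extensions = 840

840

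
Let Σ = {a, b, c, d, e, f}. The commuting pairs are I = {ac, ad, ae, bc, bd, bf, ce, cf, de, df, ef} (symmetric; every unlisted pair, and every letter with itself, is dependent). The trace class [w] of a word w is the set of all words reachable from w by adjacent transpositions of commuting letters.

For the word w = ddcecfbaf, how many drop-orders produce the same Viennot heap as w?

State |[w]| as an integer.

piece 0:d — minimal
piece 1:d rests on {0:d}
piece 2:c rests on {1:d}
piece 3:e — minimal
piece 4:c rests on {2:c}
piece 5:f — minimal
piece 6:b rests on {3:e}
piece 7:a rests on {5:f, 6:b}
piece 8:f rests on {7:a}
minimal pieces: {0:d, 3:e, 5:f}
ways to finish when only these pieces remain (= sum over removing one remaining piece with nothing left below it):
  1 left: {4}→1  {8}→1
  2 left: {2,4}→1  {4,8}→2  {7,8}→1
  3 left: {1,2,4}→1  {2,4,8}→3  {4,7,8}→3  {5,7,8}→1  {6,7,8}→1
  4 left: {0,1,2,4}→1  {1,2,4,8}→4  {2,4,7,8}→6  {3,6,7,8}→1  {4,5,7,8}→4  {4,6,7,8}→4  {5,6,7,8}→2
  5 left: {0,1,2,4,8}→5  {1,2,4,7,8}→10  {2,4,5,7,8}→10  {2,4,6,7,8}→10  {3,4,6,7,8}→5  {3,5,6,7,8}→3  {4,5,6,7,8}→10
  6 left: {0,1,2,4,7,8}→15  {1,2,4,5,7,8}→20  {1,2,4,6,7,8}→20  {2,3,4,6,7,8}→15  {2,4,5,6,7,8}→30  {3,4,5,6,7,8}→18
  7 left: {0,1,2,4,5,7,8}→35  {0,1,2,4,6,7,8}→35  {1,2,3,4,6,7,8}→35  {1,2,4,5,6,7,8}→70  {2,3,4,5,6,7,8}→63
  placing 0:d first → 168 extensions
  placing 3:e first → 140 extensions
  placing 5:f first → 70 extensions
total linear extensions = 378

378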